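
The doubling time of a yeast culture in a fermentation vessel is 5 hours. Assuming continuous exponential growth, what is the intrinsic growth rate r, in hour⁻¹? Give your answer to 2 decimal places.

r = ln(2)/t_d = 0.6931/5 = 0.13863.

0.14 per hour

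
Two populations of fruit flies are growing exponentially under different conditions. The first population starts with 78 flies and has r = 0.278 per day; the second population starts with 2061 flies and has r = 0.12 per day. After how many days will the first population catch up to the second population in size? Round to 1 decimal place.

Set 78·e^(0.278t) = 2061·e^(0.12t).
e^((0.278 − 0.12)t) = 2061/78 → e^(0.158·t) = 26.423.
0.158·t = ln(26.423) = 3.2742, so t = 3.2742/0.158 = 20.723.

20.7 days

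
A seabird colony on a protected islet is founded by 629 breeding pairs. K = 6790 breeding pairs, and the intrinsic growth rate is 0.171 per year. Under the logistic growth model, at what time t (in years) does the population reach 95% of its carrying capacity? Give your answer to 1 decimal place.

30.6 years

A = (K − N₀)/N₀ = (6790 − 629)/629 = 9.7949.
Solve 6790/(1 + 9.7949·e^(−0.171t)) = 6450.5: 1 + 9.7949·e^(−0.171t) = 1.0526, so e^(−0.171t) = 0.00537336.
−0.171·t = ln(0.00537336) = -5.2263, so t = 5.2263/0.171 = 30.563.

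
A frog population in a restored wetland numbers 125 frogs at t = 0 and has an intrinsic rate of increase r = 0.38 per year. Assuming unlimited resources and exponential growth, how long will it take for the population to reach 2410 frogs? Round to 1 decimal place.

Set N₀·e^(rt) = 2410: e^(0.38·t) = 2410/125 = 19.28.
0.38·t = ln(19.28) = 2.9591, so t = 2.9591/0.38 = 7.787.

7.8 years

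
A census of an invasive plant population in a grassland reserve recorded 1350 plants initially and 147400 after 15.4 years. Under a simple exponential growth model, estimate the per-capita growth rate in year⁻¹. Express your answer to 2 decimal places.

From N(t) = N₀·e^(rt): e^(r·15.4) = 147400/1350 = 109.19.
r·15.4 = ln(109.19) = 4.693, so r = 4.693/15.4 = 0.30474.

0.30 per year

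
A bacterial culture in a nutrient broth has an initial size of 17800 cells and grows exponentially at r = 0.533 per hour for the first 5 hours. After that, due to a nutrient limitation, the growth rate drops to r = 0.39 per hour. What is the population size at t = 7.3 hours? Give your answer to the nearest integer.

Phase 1: N(5) = 17800·e^(0.533×5) = 17800·e^2.665 = 255750.
Phase 2 runs for 7.3 − 5 = 2.3 hours at r = 0.39.
N(7.3) = 255750·e^(0.39×2.3) = 255750·e^0.897 = 627158.

627158 cells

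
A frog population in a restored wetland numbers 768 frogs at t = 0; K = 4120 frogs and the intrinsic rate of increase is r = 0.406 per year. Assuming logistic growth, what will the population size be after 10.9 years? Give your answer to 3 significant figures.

A = (K − N₀)/N₀ = (4120 − 768)/768 = 4.3646.
N(t) = K/(1 + A·e^(−rt)) = 4120/(1 + 4.3646×e^(−0.406×10.9)).
e^(−4.425) = 0.011969; denominator = 1 + 4.3646×0.011969 = 1.0522.
N = 4120/1.0522 = 3915.45.

3920 frogs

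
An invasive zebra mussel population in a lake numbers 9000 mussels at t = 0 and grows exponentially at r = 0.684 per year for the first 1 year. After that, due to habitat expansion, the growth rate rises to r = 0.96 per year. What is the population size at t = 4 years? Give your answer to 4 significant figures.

317700 mussels

Phase 1: N(1) = 9000·e^(0.684×1) = 9000·e^0.684 = 17836.1.
Phase 2 runs for 4 − 1 = 3 years at r = 0.96.
N(4) = 17836.1·e^(0.96×3) = 17836.1·e^2.88 = 317737.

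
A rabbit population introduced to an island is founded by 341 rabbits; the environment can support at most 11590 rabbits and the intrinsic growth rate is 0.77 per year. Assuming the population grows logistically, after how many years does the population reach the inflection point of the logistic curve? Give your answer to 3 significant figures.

Logistic growth is fastest at N = K/2 = 5795.
A = (K − N₀)/N₀ = 32.988. Set K/(1 + A·e^(−rt)) = K/2 → A·e^(−rt) = 1.
e^(−0.77t) = 1/32.988 = 0.0303138, so t = ln(32.988)/0.77 = 3.4962/0.77 = 4.5405.

4.54 years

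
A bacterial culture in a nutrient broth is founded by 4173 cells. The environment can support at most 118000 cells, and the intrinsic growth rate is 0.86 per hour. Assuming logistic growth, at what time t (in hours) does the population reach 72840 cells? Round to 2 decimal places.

4.40 hours

A = (K − N₀)/N₀ = (118000 − 4173)/4173 = 27.277.
Solve 118000/(1 + 27.277·e^(−0.86t)) = 72840: 1 + 27.277·e^(−0.86t) = 1.62, so e^(−0.86t) = 0.0227294.
−0.86·t = ln(0.0227294) = -3.7841, so t = 3.7841/0.86 = 4.4001.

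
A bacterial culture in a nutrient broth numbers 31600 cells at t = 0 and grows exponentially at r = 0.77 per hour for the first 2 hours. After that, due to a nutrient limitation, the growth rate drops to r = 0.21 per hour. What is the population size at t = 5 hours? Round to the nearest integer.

Phase 1: N(2) = 31600·e^(0.77×2) = 31600·e^1.54 = 147401.
Phase 2 runs for 5 − 2 = 3 hours at r = 0.21.
N(5) = 147401·e^(0.21×3) = 147401·e^0.63 = 276762.

276762 cells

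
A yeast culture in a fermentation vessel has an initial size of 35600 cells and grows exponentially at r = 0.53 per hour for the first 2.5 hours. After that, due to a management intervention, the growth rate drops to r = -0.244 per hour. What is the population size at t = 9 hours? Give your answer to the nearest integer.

Phase 1: N(2.5) = 35600·e^(0.53×2.5) = 35600·e^1.325 = 133934.
Phase 2 runs for 9 − 2.5 = 6.5 hours at r = -0.244.
N(9) = 133934·e^(-0.244×6.5) = 133934·e^-1.586 = 27422.

27422 cells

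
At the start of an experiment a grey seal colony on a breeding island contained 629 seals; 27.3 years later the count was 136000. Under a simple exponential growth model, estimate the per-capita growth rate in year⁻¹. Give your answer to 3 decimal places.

0.197 per year

From N(t) = N₀·e^(rt): e^(r·27.3) = 136000/629 = 216.22.
r·27.3 = ln(216.22) = 5.3763, so r = 5.3763/27.3 = 0.19693.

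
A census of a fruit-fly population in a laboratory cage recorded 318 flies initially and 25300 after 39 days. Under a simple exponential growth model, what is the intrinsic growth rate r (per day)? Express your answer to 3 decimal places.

From N(t) = N₀·e^(rt): e^(r·39) = 25300/318 = 79.56.
r·39 = ln(79.56) = 4.3765, so r = 4.3765/39 = 0.11222.

0.112 per day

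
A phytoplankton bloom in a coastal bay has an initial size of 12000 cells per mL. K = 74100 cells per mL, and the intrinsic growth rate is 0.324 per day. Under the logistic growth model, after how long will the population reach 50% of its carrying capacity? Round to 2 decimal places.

5.07 days

A = (K − N₀)/N₀ = (74100 − 12000)/12000 = 5.175.
Solve 74100/(1 + 5.175·e^(−0.324t)) = 37050: 1 + 5.175·e^(−0.324t) = 2, so e^(−0.324t) = 0.193237.
−0.324·t = ln(0.193237) = -1.6438, so t = 1.6438/0.324 = 5.0736.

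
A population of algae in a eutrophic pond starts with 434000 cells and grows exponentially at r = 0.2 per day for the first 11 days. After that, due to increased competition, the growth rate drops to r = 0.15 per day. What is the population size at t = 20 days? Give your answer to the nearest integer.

15108980 cells

Phase 1: N(11) = 434000·e^(0.2×11) = 434000·e^2.2 = 3.916856×10^6.
Phase 2 runs for 20 − 11 = 9 days at r = 0.15.
N(20) = 3.916856×10^6·e^(0.15×9) = 3.916856×10^6·e^1.35 = 1.510898×10^7.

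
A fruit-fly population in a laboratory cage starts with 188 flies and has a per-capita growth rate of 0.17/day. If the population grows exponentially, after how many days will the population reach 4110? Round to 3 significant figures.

18.1 days

Set N₀·e^(rt) = 4110: e^(0.17·t) = 4110/188 = 21.862.
0.17·t = ln(21.862) = 3.0847, so t = 3.0847/0.17 = 18.146.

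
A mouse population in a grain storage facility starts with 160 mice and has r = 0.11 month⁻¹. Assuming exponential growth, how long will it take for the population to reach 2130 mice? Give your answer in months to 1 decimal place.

23.5 months

Set N₀·e^(rt) = 2130: e^(0.11·t) = 2130/160 = 13.312.
0.11·t = ln(13.312) = 2.5887, so t = 2.5887/0.11 = 23.534.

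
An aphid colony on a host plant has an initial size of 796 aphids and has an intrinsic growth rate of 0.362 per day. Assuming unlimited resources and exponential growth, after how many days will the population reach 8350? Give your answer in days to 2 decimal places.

Set N₀·e^(rt) = 8350: e^(0.362·t) = 8350/796 = 10.49.
0.362·t = ln(10.49) = 2.3504, so t = 2.3504/0.362 = 6.4929.

6.49 days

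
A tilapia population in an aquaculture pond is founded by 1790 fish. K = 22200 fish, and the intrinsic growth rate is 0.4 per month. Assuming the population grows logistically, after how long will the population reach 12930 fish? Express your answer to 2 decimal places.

6.92 months

A = (K − N₀)/N₀ = (22200 − 1790)/1790 = 11.402.
Solve 22200/(1 + 11.402·e^(−0.4t)) = 12930: 1 + 11.402·e^(−0.4t) = 1.7169, so e^(−0.4t) = 0.0628769.
−0.4·t = ln(0.0628769) = -2.7666, so t = 2.7666/0.4 = 6.9164.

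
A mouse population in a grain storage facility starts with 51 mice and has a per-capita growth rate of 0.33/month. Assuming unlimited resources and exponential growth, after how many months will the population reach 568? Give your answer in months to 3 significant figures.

Set N₀·e^(rt) = 568: e^(0.33·t) = 568/51 = 11.137.
0.33·t = ln(11.137) = 2.4103, so t = 2.4103/0.33 = 7.3039.

7.30 months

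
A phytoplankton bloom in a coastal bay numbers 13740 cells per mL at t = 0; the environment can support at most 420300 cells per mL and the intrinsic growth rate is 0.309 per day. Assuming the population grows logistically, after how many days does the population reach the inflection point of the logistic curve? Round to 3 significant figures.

Logistic growth is fastest at N = K/2 = 210150.
A = (K − N₀)/N₀ = 29.59. Set K/(1 + A·e^(−rt)) = K/2 → A·e^(−rt) = 1.
e^(−0.309t) = 1/29.59 = 0.0337957, so t = ln(29.59)/0.309 = 3.3874/0.309 = 10.963.

11.0 days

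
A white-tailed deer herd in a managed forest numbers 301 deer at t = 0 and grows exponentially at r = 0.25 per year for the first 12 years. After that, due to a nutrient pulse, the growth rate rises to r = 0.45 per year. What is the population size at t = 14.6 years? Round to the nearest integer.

19479 deer

Phase 1: N(12) = 301·e^(0.25×12) = 301·e^3 = 6045.75.
Phase 2 runs for 14.6 − 12 = 2.6 years at r = 0.45.
N(14.6) = 6045.75·e^(0.45×2.6) = 6045.75·e^1.17 = 19479.4.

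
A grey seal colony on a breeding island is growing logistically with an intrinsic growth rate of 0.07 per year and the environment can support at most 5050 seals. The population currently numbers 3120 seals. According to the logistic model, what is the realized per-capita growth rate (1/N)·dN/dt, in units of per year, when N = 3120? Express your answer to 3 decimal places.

(1/N)·dN/dt = r(1 − N/K) = 0.07 × (1 − 3120/5050).
= 0.07 × 0.38218 = 0.026752.

0.027 per year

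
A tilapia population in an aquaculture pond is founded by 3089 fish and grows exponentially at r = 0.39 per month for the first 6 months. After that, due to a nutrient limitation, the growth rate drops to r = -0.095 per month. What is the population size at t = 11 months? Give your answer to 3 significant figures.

19900 fish

Phase 1: N(6) = 3089·e^(0.39×6) = 3089·e^2.34 = 32067.6.
Phase 2 runs for 11 − 6 = 5 months at r = -0.095.
N(11) = 32067.6·e^(-0.095×5) = 32067.6·e^-0.475 = 19942.4.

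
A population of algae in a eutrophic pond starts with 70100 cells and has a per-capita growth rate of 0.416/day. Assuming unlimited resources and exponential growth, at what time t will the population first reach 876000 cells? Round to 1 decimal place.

6.1 days

Set N₀·e^(rt) = 876000: e^(0.416·t) = 876000/70100 = 12.496.
0.416·t = ln(12.496) = 2.5254, so t = 2.5254/0.416 = 6.0708.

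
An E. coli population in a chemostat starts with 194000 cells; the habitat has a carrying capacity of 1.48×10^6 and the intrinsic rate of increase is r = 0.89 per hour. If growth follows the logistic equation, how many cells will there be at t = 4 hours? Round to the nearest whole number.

1245249 cells

A = (K − N₀)/N₀ = (1.48×10^6 − 194000)/194000 = 6.6289.
N(t) = K/(1 + A·e^(−rt)) = 1.48×10^6/(1 + 6.6289×e^(−0.89×4)).
e^(−3.56) = 0.028439; denominator = 1 + 6.6289×0.028439 = 1.1885.
N = 1.48×10^6/1.1885 = 1.245249×10^6.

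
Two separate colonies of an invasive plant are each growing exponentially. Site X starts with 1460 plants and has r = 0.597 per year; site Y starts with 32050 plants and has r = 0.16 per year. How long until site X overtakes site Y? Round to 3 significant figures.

Set 1460·e^(0.597t) = 32050·e^(0.16t).
e^((0.597 − 0.16)t) = 32050/1460 → e^(0.437·t) = 21.952.
0.437·t = ln(21.952) = 3.0889, so t = 3.0889/0.437 = 7.0683.

7.07 years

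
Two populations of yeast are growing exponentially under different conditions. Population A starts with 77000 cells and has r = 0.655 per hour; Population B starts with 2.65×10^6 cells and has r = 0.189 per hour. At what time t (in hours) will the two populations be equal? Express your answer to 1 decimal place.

7.6 hours

Set 77000·e^(0.655t) = 2.65×10^6·e^(0.189t).
e^((0.655 − 0.189)t) = 2.65×10^6/77000 → e^(0.466·t) = 34.416.
0.466·t = ln(34.416) = 3.5385, so t = 3.5385/0.466 = 7.5934.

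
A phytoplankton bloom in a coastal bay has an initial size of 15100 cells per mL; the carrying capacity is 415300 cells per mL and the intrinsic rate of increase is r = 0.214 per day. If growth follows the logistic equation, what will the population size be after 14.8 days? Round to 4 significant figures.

A = (K − N₀)/N₀ = (415300 − 15100)/15100 = 26.503.
N(t) = K/(1 + A·e^(−rt)) = 415300/(1 + 26.503×e^(−0.214×14.8)).
e^(−3.167) = 0.042121; denominator = 1 + 26.503×0.042121 = 2.1164.
N = 415300/2.1164 = 196234.

196200 cells per mL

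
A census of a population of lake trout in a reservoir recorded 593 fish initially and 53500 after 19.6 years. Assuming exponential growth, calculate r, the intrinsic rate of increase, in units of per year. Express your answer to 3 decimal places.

From N(t) = N₀·e^(rt): e^(r·19.6) = 53500/593 = 90.219.
r·19.6 = ln(90.219) = 4.5022, so r = 4.5022/19.6 = 0.22971.

0.230 per year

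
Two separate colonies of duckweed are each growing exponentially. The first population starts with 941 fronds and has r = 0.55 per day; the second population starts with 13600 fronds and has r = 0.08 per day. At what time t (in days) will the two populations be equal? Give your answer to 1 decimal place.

5.7 days

Set 941·e^(0.55t) = 13600·e^(0.08t).
e^((0.55 − 0.08)t) = 13600/941 → e^(0.47·t) = 14.453.
0.47·t = ln(14.453) = 2.6709, so t = 2.6709/0.47 = 5.6827.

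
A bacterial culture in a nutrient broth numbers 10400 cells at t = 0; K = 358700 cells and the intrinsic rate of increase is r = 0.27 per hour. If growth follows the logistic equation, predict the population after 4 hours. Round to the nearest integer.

A = (K − N₀)/N₀ = (358700 − 10400)/10400 = 33.49.
N(t) = K/(1 + A·e^(−rt)) = 358700/(1 + 33.49×e^(−0.27×4)).
e^(−1.08) = 0.3396; denominator = 1 + 33.49×0.3396 = 12.373.
N = 358700/12.373 = 28990.1.

28990 cells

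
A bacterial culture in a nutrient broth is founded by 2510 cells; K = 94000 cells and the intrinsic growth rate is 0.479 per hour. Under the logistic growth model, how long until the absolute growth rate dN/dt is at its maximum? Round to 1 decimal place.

7.5 hours

Logistic growth is fastest at N = K/2 = 47000.
A = (K − N₀)/N₀ = 36.45. Set K/(1 + A·e^(−rt)) = K/2 → A·e^(−rt) = 1.
e^(−0.479t) = 1/36.45 = 0.0274347, so t = ln(36.45)/0.479 = 3.5959/0.479 = 7.5072.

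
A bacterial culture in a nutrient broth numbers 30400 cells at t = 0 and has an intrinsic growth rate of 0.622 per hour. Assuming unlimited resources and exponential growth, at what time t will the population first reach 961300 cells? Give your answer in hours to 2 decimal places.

Set N₀·e^(rt) = 961300: e^(0.622·t) = 961300/30400 = 31.622.
0.622·t = ln(31.622) = 3.4538, so t = 3.4538/0.622 = 5.5528.

5.55 hours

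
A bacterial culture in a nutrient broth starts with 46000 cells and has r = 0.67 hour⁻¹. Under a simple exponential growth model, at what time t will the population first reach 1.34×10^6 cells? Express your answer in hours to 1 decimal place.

5.0 hours

Set N₀·e^(rt) = 1.34×10^6: e^(0.67·t) = 1.34×10^6/46000 = 29.13.
0.67·t = ln(29.13) = 3.3718, so t = 3.3718/0.67 = 5.0325.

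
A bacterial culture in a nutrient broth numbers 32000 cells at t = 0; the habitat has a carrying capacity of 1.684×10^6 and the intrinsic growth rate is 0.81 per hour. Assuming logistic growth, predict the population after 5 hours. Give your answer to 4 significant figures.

886600 cells

A = (K − N₀)/N₀ = (1.684×10^6 − 32000)/32000 = 51.625.
N(t) = K/(1 + A·e^(−rt)) = 1.684×10^6/(1 + 51.625×e^(−0.81×5)).
e^(−4.05) = 0.017422; denominator = 1 + 51.625×0.017422 = 1.8994.
N = 1.684×10^6/1.8994 = 886582.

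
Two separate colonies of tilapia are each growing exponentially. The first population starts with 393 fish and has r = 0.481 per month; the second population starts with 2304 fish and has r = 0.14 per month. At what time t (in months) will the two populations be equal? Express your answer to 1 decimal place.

5.2 months

Set 393·e^(0.481t) = 2304·e^(0.14t).
e^((0.481 − 0.14)t) = 2304/393 → e^(0.341·t) = 5.8626.
0.341·t = ln(5.8626) = 1.7686, so t = 1.7686/0.341 = 5.1865.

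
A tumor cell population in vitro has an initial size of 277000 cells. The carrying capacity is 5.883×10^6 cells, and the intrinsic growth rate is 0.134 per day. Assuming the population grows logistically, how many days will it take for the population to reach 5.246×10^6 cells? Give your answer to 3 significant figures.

38.2 days

A = (K − N₀)/N₀ = (5.883×10^6 − 277000)/277000 = 20.238.
Solve 5.883×10^6/(1 + 20.238·e^(−0.134t)) = 5.246×10^6: 1 + 20.238·e^(−0.134t) = 1.1214, so e^(−0.134t) = 0.00599981.
−0.134·t = ln(0.00599981) = -5.116, so t = 5.116/0.134 = 38.179.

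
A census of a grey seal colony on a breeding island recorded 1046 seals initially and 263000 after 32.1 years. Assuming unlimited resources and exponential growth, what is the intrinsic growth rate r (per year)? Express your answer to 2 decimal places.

0.17 per year

From N(t) = N₀·e^(rt): e^(r·32.1) = 263000/1046 = 251.43.
r·32.1 = ln(251.43) = 5.5272, so r = 5.5272/32.1 = 0.17219.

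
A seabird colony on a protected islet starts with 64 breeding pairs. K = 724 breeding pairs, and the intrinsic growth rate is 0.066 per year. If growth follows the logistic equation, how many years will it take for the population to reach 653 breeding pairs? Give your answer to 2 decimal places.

A = (K − N₀)/N₀ = (724 − 64)/64 = 10.312.
Solve 724/(1 + 10.312·e^(−0.066t)) = 653: 1 + 10.312·e^(−0.066t) = 1.1087, so e^(−0.066t) = 0.0105434.
−0.066·t = ln(0.0105434) = -4.5523, so t = 4.5523/0.066 = 68.974.

68.97 years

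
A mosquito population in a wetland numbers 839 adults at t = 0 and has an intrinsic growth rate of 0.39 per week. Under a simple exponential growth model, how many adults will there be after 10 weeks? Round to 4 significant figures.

41450 adults

N(t) = N₀·e^(rt) = 839 × e^(0.39×10) = 839 × e^3.9.
e^3.9 ≈ 49.402, so N ≈ 839 × 49.402 = 41448.7.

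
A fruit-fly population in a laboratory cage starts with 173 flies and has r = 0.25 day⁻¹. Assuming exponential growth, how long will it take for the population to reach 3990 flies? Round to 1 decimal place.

Set N₀·e^(rt) = 3990: e^(0.25·t) = 3990/173 = 23.064.
0.25·t = ln(23.064) = 3.1383, so t = 3.1383/0.25 = 12.553.

12.6 days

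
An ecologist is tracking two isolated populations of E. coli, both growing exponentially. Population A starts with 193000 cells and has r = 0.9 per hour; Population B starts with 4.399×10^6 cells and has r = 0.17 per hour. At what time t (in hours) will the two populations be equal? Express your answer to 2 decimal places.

Set 193000·e^(0.9t) = 4.399×10^6·e^(0.17t).
e^((0.9 − 0.17)t) = 4.399×10^6/193000 → e^(0.73·t) = 22.793.
0.73·t = ln(22.793) = 3.1264, so t = 3.1264/0.73 = 4.2828.

4.28 hours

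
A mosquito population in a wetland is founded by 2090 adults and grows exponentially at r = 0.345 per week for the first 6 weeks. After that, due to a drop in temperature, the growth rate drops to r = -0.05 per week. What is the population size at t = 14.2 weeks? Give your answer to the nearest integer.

Phase 1: N(6) = 2090·e^(0.345×6) = 2090·e^2.07 = 16562.9.
Phase 2 runs for 14.2 − 6 = 8.2 weeks at r = -0.05.
N(14.2) = 16562.9·e^(-0.05×8.2) = 16562.9·e^-0.41 = 10992.

10992 adults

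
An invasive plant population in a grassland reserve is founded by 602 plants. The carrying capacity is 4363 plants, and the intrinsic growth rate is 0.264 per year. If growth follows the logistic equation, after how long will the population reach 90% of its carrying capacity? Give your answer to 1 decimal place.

A = (K − N₀)/N₀ = (4363 − 602)/602 = 6.2475.
Solve 4363/(1 + 6.2475·e^(−0.264t)) = 3926.7: 1 + 6.2475·e^(−0.264t) = 1.1111, so e^(−0.264t) = 0.0177849.
−0.264·t = ln(0.0177849) = -4.0294, so t = 4.0294/0.264 = 15.263.

15.3 years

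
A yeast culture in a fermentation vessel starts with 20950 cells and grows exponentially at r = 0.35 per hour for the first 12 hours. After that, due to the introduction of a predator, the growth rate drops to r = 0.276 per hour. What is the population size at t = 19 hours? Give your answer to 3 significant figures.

9640000 cells

Phase 1: N(12) = 20950·e^(0.35×12) = 20950·e^4.2 = 1.397079×10^6.
Phase 2 runs for 19 − 12 = 7 hours at r = 0.276.
N(19) = 1.397079×10^6·e^(0.276×7) = 1.397079×10^6·e^1.932 = 9.644457×10^6.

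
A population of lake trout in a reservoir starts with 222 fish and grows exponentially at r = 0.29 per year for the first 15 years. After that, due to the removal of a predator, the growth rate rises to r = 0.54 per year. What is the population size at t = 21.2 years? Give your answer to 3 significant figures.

489000 fish

Phase 1: N(15) = 222·e^(0.29×15) = 222·e^4.35 = 17200.2.
Phase 2 runs for 21.2 − 15 = 6.2 years at r = 0.54.
N(21.2) = 17200.2·e^(0.54×6.2) = 17200.2·e^3.348 = 489274.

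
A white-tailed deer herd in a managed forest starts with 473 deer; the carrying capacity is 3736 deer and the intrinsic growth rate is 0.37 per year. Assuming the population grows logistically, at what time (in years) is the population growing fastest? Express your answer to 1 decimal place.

Logistic growth is fastest at N = K/2 = 1868.
A = (K − N₀)/N₀ = 6.8985. Set K/(1 + A·e^(−rt)) = K/2 → A·e^(−rt) = 1.
e^(−0.37t) = 1/6.8985 = 0.144959, so t = ln(6.8985)/0.37 = 1.9313/0.37 = 5.2197.

5.2 years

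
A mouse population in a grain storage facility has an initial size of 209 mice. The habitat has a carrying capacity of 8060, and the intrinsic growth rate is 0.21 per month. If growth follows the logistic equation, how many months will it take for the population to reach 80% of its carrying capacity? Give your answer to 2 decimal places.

A = (K − N₀)/N₀ = (8060 − 209)/209 = 37.565.
Solve 8060/(1 + 37.565·e^(−0.21t)) = 6448: 1 + 37.565·e^(−0.21t) = 1.25, so e^(−0.21t) = 0.0066552.
−0.21·t = ln(0.0066552) = -5.0124, so t = 5.0124/0.21 = 23.868.

23.87 months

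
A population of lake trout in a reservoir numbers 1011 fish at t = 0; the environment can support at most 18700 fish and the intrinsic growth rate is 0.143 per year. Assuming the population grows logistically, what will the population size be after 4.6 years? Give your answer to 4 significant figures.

A = (K − N₀)/N₀ = (18700 − 1011)/1011 = 17.497.
N(t) = K/(1 + A·e^(−rt)) = 18700/(1 + 17.497×e^(−0.143×4.6)).
e^(−0.6578) = 0.51799; denominator = 1 + 17.497×0.51799 = 10.063.
N = 18700/10.063 = 1858.29.

1858 fish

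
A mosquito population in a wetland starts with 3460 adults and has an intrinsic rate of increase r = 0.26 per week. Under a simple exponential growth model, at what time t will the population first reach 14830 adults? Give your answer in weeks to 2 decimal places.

Set N₀·e^(rt) = 14830: e^(0.26·t) = 14830/3460 = 4.2861.
0.26·t = ln(4.2861) = 1.4554, so t = 1.4554/0.26 = 5.5976.

5.60 weeks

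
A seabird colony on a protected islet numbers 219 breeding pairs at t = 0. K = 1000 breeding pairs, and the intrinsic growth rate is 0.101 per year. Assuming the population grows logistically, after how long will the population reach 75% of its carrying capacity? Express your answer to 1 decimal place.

A = (K − N₀)/N₀ = (1000 − 219)/219 = 3.5662.
Solve 1000/(1 + 3.5662·e^(−0.101t)) = 750: 1 + 3.5662·e^(−0.101t) = 1.3333, so e^(−0.101t) = 0.0934699.
−0.101·t = ln(0.0934699) = -2.3701, so t = 2.3701/0.101 = 23.466.

23.5 years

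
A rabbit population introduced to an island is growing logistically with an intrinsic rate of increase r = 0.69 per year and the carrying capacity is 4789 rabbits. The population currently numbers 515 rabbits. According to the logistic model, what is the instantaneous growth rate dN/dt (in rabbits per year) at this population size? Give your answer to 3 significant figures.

dN/dt = rN(1 − N/K) = 0.69 × 515 × (1 − 515/4789).
1 − 515/4789 = 0.89246; dN/dt = 0.69 × 515 × 0.89246 = 317.14.

317 rabbits per year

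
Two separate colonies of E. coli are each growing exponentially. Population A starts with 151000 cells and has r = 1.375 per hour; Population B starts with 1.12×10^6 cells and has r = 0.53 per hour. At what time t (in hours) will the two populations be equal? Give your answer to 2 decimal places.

Set 151000·e^(1.375t) = 1.12×10^6·e^(0.53t).
e^((1.375 − 0.53)t) = 1.12×10^6/151000 → e^(0.845·t) = 7.4172.
0.845·t = ln(7.4172) = 2.0038, so t = 2.0038/0.845 = 2.3714.

2.37 hours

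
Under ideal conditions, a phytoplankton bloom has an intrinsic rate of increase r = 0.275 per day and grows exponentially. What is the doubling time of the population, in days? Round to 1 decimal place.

Doubling time t_d = ln(2)/r = 0.6931/0.275 = 2.5205.

2.5 days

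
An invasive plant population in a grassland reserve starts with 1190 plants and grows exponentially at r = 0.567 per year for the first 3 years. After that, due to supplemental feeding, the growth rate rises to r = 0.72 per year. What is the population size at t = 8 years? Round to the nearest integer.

Phase 1: N(3) = 1190·e^(0.567×3) = 1190·e^1.701 = 6520.51.
Phase 2 runs for 8 − 3 = 5 years at r = 0.72.
N(8) = 6520.51·e^(0.72×5) = 6520.51·e^3.6 = 238639.

238639 plants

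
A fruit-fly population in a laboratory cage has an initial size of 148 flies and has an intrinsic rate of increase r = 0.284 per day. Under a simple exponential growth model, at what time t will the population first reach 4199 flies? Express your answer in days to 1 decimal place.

Set N₀·e^(rt) = 4199: e^(0.284·t) = 4199/148 = 28.372.
0.284·t = ln(28.372) = 3.3454, so t = 3.3454/0.284 = 11.78.

11.8 days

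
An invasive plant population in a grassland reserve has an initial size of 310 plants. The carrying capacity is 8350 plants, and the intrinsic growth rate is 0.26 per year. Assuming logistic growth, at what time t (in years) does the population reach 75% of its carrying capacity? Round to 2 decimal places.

A = (K − N₀)/N₀ = (8350 − 310)/310 = 25.935.
Solve 8350/(1 + 25.935·e^(−0.26t)) = 6262.5: 1 + 25.935·e^(−0.26t) = 1.3333, so e^(−0.26t) = 0.0128524.
−0.26·t = ln(0.0128524) = -4.3542, so t = 4.3542/0.26 = 16.747.

16.75 years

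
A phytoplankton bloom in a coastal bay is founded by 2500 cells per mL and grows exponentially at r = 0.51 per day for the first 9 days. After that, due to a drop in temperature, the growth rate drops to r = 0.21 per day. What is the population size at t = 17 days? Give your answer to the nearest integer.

Phase 1: N(9) = 2500·e^(0.51×9) = 2500·e^4.59 = 246236.
Phase 2 runs for 17 − 9 = 8 days at r = 0.21.
N(17) = 246236·e^(0.21×8) = 246236·e^1.68 = 1.321193×10^6.

1321193 cells per mL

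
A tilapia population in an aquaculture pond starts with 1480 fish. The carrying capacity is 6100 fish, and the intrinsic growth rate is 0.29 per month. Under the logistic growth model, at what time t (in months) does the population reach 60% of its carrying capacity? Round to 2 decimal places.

A = (K − N₀)/N₀ = (6100 − 1480)/1480 = 3.1216.
Solve 6100/(1 + 3.1216·e^(−0.29t)) = 3660: 1 + 3.1216·e^(−0.29t) = 1.6667, so e^(−0.29t) = 0.213564.
−0.29·t = ln(0.213564) = -1.5438, so t = 1.5438/0.29 = 5.3235.

5.32 months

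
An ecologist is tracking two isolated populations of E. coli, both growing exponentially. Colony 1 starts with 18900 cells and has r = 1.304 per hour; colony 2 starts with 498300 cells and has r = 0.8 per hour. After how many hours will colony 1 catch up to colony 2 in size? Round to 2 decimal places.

6.49 hours

Set 18900·e^(1.304t) = 498300·e^(0.8t).
e^((1.304 − 0.8)t) = 498300/18900 → e^(0.504·t) = 26.365.
0.504·t = ln(26.365) = 3.272, so t = 3.272/0.504 = 6.4921.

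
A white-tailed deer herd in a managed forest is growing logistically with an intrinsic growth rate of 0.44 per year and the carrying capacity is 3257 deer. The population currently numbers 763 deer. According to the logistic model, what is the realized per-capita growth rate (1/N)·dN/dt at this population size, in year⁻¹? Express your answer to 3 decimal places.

0.337 per year

(1/N)·dN/dt = r(1 − N/K) = 0.44 × (1 − 763/3257).
= 0.44 × 0.76574 = 0.33692.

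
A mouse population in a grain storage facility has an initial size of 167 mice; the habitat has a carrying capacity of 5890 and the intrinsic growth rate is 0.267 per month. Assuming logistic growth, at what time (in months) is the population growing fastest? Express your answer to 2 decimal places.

13.24 months

Logistic growth is fastest at N = K/2 = 2945.
A = (K − N₀)/N₀ = 34.269. Set K/(1 + A·e^(−rt)) = K/2 → A·e^(−rt) = 1.
e^(−0.267t) = 1/34.269 = 0.0291805, so t = ln(34.269)/0.267 = 3.5343/0.267 = 13.237.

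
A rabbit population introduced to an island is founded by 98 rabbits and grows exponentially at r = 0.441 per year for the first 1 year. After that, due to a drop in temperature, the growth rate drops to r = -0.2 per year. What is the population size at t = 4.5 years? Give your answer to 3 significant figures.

75.6 rabbits

Phase 1: N(1) = 98·e^(0.441×1) = 98·e^0.441 = 152.318.
Phase 2 runs for 4.5 − 1 = 3.5 years at r = -0.2.
N(4.5) = 152.318·e^(-0.2×3.5) = 152.318·e^-0.7 = 75.6387.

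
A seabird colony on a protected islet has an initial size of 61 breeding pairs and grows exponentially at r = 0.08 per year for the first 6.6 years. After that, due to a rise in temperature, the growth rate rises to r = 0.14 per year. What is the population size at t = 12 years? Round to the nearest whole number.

220 breeding pairs

Phase 1: N(6.6) = 61·e^(0.08×6.6) = 61·e^0.528 = 103.428.
Phase 2 runs for 12 − 6.6 = 5.4 years at r = 0.14.
N(12) = 103.428·e^(0.14×5.4) = 103.428·e^0.756 = 220.274.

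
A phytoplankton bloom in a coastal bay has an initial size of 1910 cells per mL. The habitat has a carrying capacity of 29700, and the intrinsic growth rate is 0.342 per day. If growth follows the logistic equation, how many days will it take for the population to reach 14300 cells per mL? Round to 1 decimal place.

A = (K − N₀)/N₀ = (29700 − 1910)/1910 = 14.55.
Solve 29700/(1 + 14.55·e^(−0.342t)) = 14300: 1 + 14.55·e^(−0.342t) = 2.0769, so e^(−0.342t) = 0.0740167.
−0.342·t = ln(0.0740167) = -2.6035, so t = 2.6035/0.342 = 7.6125.

7.6 days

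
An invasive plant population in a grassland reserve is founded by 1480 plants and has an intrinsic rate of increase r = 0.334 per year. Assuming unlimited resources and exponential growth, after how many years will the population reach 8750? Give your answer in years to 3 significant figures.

5.32 years

Set N₀·e^(rt) = 8750: e^(0.334·t) = 8750/1480 = 5.9122.
0.334·t = ln(5.9122) = 1.777, so t = 1.777/0.334 = 5.3204.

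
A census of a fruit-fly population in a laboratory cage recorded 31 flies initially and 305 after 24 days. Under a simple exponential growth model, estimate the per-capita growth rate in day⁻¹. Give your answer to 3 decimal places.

From N(t) = N₀·e^(rt): e^(r·24) = 305/31 = 9.8387.
r·24 = ln(9.8387) = 2.2863, so r = 2.2863/24 = 0.095264.

0.095 per day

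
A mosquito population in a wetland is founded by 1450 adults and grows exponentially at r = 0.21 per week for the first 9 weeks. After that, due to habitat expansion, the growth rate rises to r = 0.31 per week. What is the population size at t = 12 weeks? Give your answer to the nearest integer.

24326 adults

Phase 1: N(9) = 1450·e^(0.21×9) = 1450·e^1.89 = 9598.08.
Phase 2 runs for 12 − 9 = 3 weeks at r = 0.31.
N(12) = 9598.08·e^(0.31×3) = 9598.08·e^0.93 = 24326.4.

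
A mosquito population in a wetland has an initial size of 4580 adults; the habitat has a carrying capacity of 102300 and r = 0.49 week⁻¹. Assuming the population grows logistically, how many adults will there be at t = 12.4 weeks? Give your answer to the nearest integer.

A = (K − N₀)/N₀ = (102300 − 4580)/4580 = 21.336.
N(t) = K/(1 + A·e^(−rt)) = 102300/(1 + 21.336×e^(−0.49×12.4)).
e^(−6.076) = 0.0022973; denominator = 1 + 21.336×0.0022973 = 1.049.
N = 102300/1.049 = 97519.9.

97520 adults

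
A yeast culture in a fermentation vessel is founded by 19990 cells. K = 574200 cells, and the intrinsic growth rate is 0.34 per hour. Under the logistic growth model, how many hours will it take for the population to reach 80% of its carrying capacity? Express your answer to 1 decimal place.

13.8 hours

A = (K − N₀)/N₀ = (574200 − 19990)/19990 = 27.724.
Solve 574200/(1 + 27.724·e^(−0.34t)) = 459360: 1 + 27.724·e^(−0.34t) = 1.25, so e^(−0.34t) = 0.00901734.
−0.34·t = ln(0.00901734) = -4.7086, so t = 4.7086/0.34 = 13.849.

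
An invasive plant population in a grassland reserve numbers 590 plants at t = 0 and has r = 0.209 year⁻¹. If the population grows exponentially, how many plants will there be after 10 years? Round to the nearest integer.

N(t) = N₀·e^(rt) = 590 × e^(0.209×10) = 590 × e^2.09.
e^2.09 ≈ 8.0849, so N ≈ 590 × 8.0849 = 4770.1.

4770 plants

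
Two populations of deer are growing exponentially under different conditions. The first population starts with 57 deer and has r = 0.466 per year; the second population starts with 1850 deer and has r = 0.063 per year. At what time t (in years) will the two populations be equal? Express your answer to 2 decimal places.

8.63 years

Set 57·e^(0.466t) = 1850·e^(0.063t).
e^((0.466 − 0.063)t) = 1850/57 → e^(0.403·t) = 32.456.
0.403·t = ln(32.456) = 3.4799, so t = 3.4799/0.403 = 8.635.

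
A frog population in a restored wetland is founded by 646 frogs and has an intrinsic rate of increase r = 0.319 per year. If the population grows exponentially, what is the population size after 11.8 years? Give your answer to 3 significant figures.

N(t) = N₀·e^(rt) = 646 × e^(0.319×11.8) = 646 × e^3.764.
e^3.764 ≈ 43.129, so N ≈ 646 × 43.129 = 27861.5.

27900 frogs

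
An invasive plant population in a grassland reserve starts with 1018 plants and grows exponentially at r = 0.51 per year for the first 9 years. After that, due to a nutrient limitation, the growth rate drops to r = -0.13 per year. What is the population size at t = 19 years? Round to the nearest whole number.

Phase 1: N(9) = 1018·e^(0.51×9) = 1018·e^4.59 = 100267.
Phase 2 runs for 19 − 9 = 10 years at r = -0.13.
N(19) = 100267·e^(-0.13×10) = 100267·e^-1.3 = 27326.

27326 plants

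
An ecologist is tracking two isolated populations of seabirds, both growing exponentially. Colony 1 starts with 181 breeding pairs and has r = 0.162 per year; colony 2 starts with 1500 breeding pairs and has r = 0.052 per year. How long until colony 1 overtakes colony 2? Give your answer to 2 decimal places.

19.22 years

Set 181·e^(0.162t) = 1500·e^(0.052t).
e^((0.162 − 0.052)t) = 1500/181 → e^(0.11·t) = 8.2873.
0.11·t = ln(8.2873) = 2.1147, so t = 2.1147/0.11 = 19.225.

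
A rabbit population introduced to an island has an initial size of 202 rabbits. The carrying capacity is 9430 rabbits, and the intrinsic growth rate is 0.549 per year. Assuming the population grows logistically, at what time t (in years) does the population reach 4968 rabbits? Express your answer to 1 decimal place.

7.2 years

A = (K − N₀)/N₀ = (9430 − 202)/202 = 45.683.
Solve 9430/(1 + 45.683·e^(−0.549t)) = 4968: 1 + 45.683·e^(−0.549t) = 1.8981, so e^(−0.549t) = 0.0196604.
−0.549·t = ln(0.0196604) = -3.9292, so t = 3.9292/0.549 = 7.1569.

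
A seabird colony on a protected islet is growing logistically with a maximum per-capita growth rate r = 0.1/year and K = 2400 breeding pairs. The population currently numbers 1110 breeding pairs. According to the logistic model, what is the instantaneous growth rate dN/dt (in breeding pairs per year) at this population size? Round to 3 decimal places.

59.662 breeding pairs per year

dN/dt = rN(1 − N/K) = 0.1 × 1110 × (1 − 1110/2400).
1 − 1110/2400 = 0.5375; dN/dt = 0.1 × 1110 × 0.5375 = 59.662.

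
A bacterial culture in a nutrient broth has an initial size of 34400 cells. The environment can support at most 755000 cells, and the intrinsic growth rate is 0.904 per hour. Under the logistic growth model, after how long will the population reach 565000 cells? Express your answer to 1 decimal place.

A = (K − N₀)/N₀ = (755000 − 34400)/34400 = 20.948.
Solve 755000/(1 + 20.948·e^(−0.904t)) = 565000: 1 + 20.948·e^(−0.904t) = 1.3363, so e^(−0.904t) = 0.0160535.
−0.904·t = ln(0.0160535) = -4.1318, so t = 4.1318/0.904 = 4.5706.

4.6 hours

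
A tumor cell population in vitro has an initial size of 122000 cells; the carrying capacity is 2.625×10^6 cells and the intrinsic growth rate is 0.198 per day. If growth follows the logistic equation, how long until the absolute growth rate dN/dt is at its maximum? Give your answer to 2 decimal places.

Logistic growth is fastest at N = K/2 = 1.3125×10^6.
A = (K − N₀)/N₀ = 20.516. Set K/(1 + A·e^(−rt)) = K/2 → A·e^(−rt) = 1.
e^(−0.198t) = 1/20.516 = 0.0487415, so t = ln(20.516)/0.198 = 3.0212/0.198 = 15.259.

15.26 days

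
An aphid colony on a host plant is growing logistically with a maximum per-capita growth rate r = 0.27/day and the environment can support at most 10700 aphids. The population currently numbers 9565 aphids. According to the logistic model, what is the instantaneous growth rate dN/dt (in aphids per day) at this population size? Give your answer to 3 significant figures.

dN/dt = rN(1 − N/K) = 0.27 × 9565 × (1 − 9565/10700).
1 − 9565/10700 = 0.10607; dN/dt = 0.27 × 9565 × 0.10607 = 273.94.

274 aphids per day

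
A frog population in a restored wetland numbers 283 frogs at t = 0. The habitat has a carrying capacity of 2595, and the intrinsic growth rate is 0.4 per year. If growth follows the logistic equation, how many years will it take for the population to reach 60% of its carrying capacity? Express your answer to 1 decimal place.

6.3 years

A = (K − N₀)/N₀ = (2595 − 283)/283 = 8.1696.
Solve 2595/(1 + 8.1696·e^(−0.4t)) = 1557: 1 + 8.1696·e^(−0.4t) = 1.6667, so e^(−0.4t) = 0.0816032.
−0.4·t = ln(0.0816032) = -2.5059, so t = 2.5059/0.4 = 6.2647.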